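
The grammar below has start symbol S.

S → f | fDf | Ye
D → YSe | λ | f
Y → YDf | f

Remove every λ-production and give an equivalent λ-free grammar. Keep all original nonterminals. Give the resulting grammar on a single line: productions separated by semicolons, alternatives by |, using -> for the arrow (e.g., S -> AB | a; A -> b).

Nullable set: {D}.
S -> fDf: D nullable, giving fDf | ff.
Drop D -> λ.
Y -> YDf: D nullable, giving YDf | Yf.
Unchanged (no nullable symbols): S -> Ye; S -> f; D -> YSe; D -> f; Y -> f.

S -> f | Ye | ff | fDf; D -> f | YSe; Y -> f | Yf | YDf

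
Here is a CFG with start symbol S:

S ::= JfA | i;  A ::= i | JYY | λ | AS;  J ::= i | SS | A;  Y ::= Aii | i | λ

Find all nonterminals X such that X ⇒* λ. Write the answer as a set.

{A, J, Y}

Directly nullable (have an ε-rule): {A, Y}.
J is nullable via J -> A (every symbol on the right is already known nullable).
Not nullable: S — each has a terminal in every rule's right-hand side or depends on a non-nullable symbol.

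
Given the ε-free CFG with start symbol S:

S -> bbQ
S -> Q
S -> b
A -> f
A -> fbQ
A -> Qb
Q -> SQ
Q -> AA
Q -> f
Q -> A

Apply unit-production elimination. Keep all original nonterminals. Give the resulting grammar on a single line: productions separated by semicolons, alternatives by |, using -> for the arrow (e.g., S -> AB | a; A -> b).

S -> b | f | AA | Qb | SQ | bbQ | fbQ; A -> f | Qb | fbQ; Q -> f | AA | Qb | SQ | fbQ

Unit productions: Q->A, S->Q.
Unit pairs (A ⇒* B via units): (Q,A), (S,A), (S,Q).
S: inherits non-unit rules of {A, Q, S} → AA | Qb | SQ | b | bbQ | f | fbQ.
A: inherits non-unit rules of {A} → Qb | f | fbQ.
Q: inherits non-unit rules of {A, Q} → AA | Qb | SQ | f | fbQ.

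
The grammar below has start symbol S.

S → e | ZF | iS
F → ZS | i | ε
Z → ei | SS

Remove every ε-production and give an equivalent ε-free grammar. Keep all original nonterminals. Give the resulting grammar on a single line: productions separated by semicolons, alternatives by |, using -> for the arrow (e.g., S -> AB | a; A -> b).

S -> Z | e | ZF | iS; F -> i | ZS; Z -> SS | ei

Nullable set: {F}.
S -> ZF: F nullable, giving Z | ZF.
Drop F -> ε.
Unchanged (no nullable symbols): S -> e; S -> iS; F -> ZS; F -> i; Z -> SS; Z -> ei.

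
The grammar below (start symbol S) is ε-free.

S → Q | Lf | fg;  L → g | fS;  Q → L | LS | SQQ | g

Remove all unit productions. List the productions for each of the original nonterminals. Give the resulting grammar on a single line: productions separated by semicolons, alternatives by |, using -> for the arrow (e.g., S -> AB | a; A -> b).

Unit productions: Q->L, S->Q.
Unit pairs (A ⇒* B via units): (Q,L), (S,L), (S,Q).
S: inherits non-unit rules of {L, Q, S} → LS | Lf | SQQ | fS | fg | g.
L: inherits non-unit rules of {L} → fS | g.
Q: inherits non-unit rules of {L, Q} → LS | SQQ | fS | g.

S -> g | LS | Lf | fS | fg | SQQ; L -> g | fS; Q -> g | LS | fS | SQQ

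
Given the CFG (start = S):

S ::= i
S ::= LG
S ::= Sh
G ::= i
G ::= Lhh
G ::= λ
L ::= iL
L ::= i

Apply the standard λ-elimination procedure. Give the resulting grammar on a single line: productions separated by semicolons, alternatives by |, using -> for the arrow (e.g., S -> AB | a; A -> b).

Nullable set: {G}.
S -> LG: G nullable, giving L | LG.
Drop G -> λ.
Unchanged (no nullable symbols): S -> Sh; S -> i; G -> Lhh; G -> i; L -> i; L -> iL.

S -> L | i | LG | Sh; G -> i | Lhh; L -> i | iL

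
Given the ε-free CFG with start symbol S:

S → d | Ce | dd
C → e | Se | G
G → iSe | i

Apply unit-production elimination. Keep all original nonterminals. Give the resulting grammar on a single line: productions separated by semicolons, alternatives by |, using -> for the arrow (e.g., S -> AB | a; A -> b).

S -> d | Ce | dd; C -> e | i | Se | iSe; G -> i | iSe

Unit productions: C->G.
Unit pairs (A ⇒* B via units): (C,G).
S: inherits non-unit rules of {S} → Ce | d | dd.
C: inherits non-unit rules of {C, G} → Se | e | i | iSe.
G: inherits non-unit rules of {G} → i | iSe.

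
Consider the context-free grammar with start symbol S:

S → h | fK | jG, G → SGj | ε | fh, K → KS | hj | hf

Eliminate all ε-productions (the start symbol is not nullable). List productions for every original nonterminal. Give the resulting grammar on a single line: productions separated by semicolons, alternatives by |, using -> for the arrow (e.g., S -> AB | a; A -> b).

Nullable set: {G}.
S -> jG: G nullable, giving j | jG.
Drop G -> ε.
G -> SGj: G nullable, giving SGj | Sj.
Unchanged (no nullable symbols): S -> fK; S -> h; G -> fh; K -> KS; K -> hf; K -> hj.

S -> h | j | fK | jG; G -> Sj | fh | SGj; K -> KS | hf | hj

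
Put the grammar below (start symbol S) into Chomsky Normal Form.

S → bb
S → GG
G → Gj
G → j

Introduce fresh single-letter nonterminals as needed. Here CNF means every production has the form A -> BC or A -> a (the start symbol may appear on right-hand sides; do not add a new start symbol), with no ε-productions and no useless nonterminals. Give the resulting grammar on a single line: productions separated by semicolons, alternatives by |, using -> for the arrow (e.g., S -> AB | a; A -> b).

S -> BB | GG; A -> j; B -> b; G -> j | GA

No ε-productions.
No unit productions to eliminate.
TERM: introduce B -> b, A -> j and substitute in every rule of length ≥2.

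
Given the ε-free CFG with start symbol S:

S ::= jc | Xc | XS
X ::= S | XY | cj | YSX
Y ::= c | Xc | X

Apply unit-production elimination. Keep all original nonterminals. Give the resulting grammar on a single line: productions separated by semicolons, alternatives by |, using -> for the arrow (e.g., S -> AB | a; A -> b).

S -> XS | Xc | jc; X -> XS | XY | Xc | cj | jc | YSX; Y -> c | XS | XY | Xc | cj | jc | YSX

Unit productions: X->S, Y->X.
Unit pairs (A ⇒* B via units): (X,S), (Y,S), (Y,X).
S: inherits non-unit rules of {S} → XS | Xc | jc.
X: inherits non-unit rules of {S, X} → XS | XY | Xc | YSX | cj | jc.
Y: inherits non-unit rules of {S, X, Y} → XS | XY | Xc | YSX | c | cj | jc.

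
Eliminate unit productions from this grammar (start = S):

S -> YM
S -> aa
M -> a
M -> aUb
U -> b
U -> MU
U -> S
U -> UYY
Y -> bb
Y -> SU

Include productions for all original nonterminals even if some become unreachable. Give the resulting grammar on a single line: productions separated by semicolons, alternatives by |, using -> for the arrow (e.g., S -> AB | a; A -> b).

Unit productions: U->S.
Unit pairs (A ⇒* B via units): (U,S).
S: inherits non-unit rules of {S} → YM | aa.
M: inherits non-unit rules of {M} → a | aUb.
U: inherits non-unit rules of {S, U} → MU | UYY | YM | aa | b.
Y: inherits non-unit rules of {Y} → SU | bb.

S -> YM | aa; M -> a | aUb; U -> b | MU | YM | aa | UYY; Y -> SU | bb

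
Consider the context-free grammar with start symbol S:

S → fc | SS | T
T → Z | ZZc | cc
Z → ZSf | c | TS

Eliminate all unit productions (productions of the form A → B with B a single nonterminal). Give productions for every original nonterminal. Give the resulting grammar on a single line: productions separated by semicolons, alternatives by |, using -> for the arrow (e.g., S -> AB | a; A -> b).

Unit productions: S->T, T->Z.
Unit pairs (A ⇒* B via units): (S,T), (S,Z), (T,Z).
S: inherits non-unit rules of {S, T, Z} → SS | TS | ZSf | ZZc | c | cc | fc.
T: inherits non-unit rules of {T, Z} → TS | ZSf | ZZc | c | cc.
Z: inherits non-unit rules of {Z} → TS | ZSf | c.

S -> c | SS | TS | cc | fc | ZSf | ZZc; T -> c | TS | cc | ZSf | ZZc; Z -> c | TS | ZSf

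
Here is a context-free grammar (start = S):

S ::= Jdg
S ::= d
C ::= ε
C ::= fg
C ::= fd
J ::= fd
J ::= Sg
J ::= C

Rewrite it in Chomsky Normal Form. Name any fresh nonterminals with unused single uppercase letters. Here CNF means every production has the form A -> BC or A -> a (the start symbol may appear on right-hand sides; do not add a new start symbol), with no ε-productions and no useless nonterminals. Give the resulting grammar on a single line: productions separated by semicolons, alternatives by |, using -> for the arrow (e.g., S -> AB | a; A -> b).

Nullable: {C, J}; after ε-elimination: S -> d | dg | Jdg; C -> fd | fg; J -> C | Sg | fd.
After unit-elimination: S -> d | dg | Jdg; C -> fd | fg; J -> Sg | fd | fg.
TERM: introduce B -> d, A -> f, D -> g and substitute in every rule of length ≥2.
BIN: S -> JBD becomes S -> JE, E -> BD.
Drop unreachable/unproductive: C.

S -> d | BD | JE; A -> f; B -> d; D -> g; E -> BD; J -> AB | AD | SD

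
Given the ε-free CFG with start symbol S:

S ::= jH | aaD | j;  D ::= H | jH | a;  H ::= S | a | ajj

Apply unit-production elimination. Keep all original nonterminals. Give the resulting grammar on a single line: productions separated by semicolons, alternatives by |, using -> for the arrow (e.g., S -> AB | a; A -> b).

S -> j | jH | aaD; D -> a | j | jH | aaD | ajj; H -> a | j | jH | aaD | ajj

Unit productions: D->H, H->S.
Unit pairs (A ⇒* B via units): (D,H), (D,S), (H,S).
S: inherits non-unit rules of {S} → aaD | j | jH.
D: inherits non-unit rules of {D, H, S} → a | aaD | ajj | j | jH.
H: inherits non-unit rules of {H, S} → a | aaD | ajj | j | jH.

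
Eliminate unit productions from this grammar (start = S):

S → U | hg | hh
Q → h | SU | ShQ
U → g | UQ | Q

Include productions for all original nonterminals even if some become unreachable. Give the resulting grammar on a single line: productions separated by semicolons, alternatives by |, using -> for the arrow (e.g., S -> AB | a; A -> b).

Unit productions: S->U, U->Q.
Unit pairs (A ⇒* B via units): (S,Q), (S,U), (U,Q).
S: inherits non-unit rules of {Q, S, U} → SU | ShQ | UQ | g | h | hg | hh.
Q: inherits non-unit rules of {Q} → SU | ShQ | h.
U: inherits non-unit rules of {Q, U} → SU | ShQ | UQ | g | h.

S -> g | h | SU | UQ | hg | hh | ShQ; Q -> h | SU | ShQ; U -> g | h | SU | UQ | ShQ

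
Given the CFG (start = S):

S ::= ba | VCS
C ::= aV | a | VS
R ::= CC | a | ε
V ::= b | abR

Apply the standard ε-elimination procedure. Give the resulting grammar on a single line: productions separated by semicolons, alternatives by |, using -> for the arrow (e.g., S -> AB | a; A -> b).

Nullable set: {R}.
Drop R -> ε.
V -> abR: R nullable, giving ab | abR.
Unchanged (no nullable symbols): S -> VCS; S -> ba; C -> VS; C -> a; C -> aV; R -> CC; R -> a; V -> b.

S -> ba | VCS; C -> a | VS | aV; R -> a | CC; V -> b | ab | abR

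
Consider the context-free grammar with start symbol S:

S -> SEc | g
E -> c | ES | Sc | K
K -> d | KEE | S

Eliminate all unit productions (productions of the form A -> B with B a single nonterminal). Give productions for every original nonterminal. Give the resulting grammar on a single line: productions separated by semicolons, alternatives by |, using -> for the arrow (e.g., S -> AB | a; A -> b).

Unit productions: E->K, K->S.
Unit pairs (A ⇒* B via units): (E,K), (E,S), (K,S).
S: inherits non-unit rules of {S} → SEc | g.
E: inherits non-unit rules of {E, K, S} → ES | KEE | SEc | Sc | c | d | g.
K: inherits non-unit rules of {K, S} → KEE | SEc | d | g.

S -> g | SEc; E -> c | d | g | ES | Sc | KEE | SEc; K -> d | g | KEE | SEc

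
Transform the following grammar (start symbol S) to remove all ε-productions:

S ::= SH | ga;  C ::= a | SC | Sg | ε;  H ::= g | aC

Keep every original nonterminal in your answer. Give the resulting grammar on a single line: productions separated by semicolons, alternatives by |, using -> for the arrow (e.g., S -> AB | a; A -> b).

Nullable set: {C}.
Drop C -> ε.
C -> SC: C nullable, giving S | SC.
H -> aC: C nullable, giving a | aC.
Unchanged (no nullable symbols): S -> SH; S -> ga; C -> Sg; C -> a; H -> g.

S -> SH | ga; C -> S | a | SC | Sg; H -> a | g | aC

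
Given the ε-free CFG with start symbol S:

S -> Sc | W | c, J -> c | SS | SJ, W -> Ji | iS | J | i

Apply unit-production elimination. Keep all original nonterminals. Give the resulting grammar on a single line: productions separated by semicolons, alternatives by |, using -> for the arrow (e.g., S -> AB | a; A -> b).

S -> c | i | Ji | SJ | SS | Sc | iS; J -> c | SJ | SS; W -> c | i | Ji | SJ | SS | iS

Unit productions: S->W, W->J.
Unit pairs (A ⇒* B via units): (S,J), (S,W), (W,J).
S: inherits non-unit rules of {J, S, W} → Ji | SJ | SS | Sc | c | i | iS.
J: inherits non-unit rules of {J} → SJ | SS | c.
W: inherits non-unit rules of {J, W} → Ji | SJ | SS | c | i | iS.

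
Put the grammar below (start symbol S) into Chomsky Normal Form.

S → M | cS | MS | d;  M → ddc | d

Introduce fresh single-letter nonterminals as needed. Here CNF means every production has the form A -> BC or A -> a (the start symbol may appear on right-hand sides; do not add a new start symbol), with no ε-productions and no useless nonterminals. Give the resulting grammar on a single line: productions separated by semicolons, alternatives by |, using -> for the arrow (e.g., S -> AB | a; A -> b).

No ε-productions.
After unit-elimination: S -> d | MS | cS | ddc; M -> d | ddc.
TERM: introduce B -> c, A -> d and substitute in every rule of length ≥2.
BIN: M -> AAB becomes M -> AC, C -> AB; S -> AAB becomes S -> AD, D -> AB.

S -> d | AD | BS | MS; A -> d; B -> c; C -> AB; D -> AB; M -> d | AC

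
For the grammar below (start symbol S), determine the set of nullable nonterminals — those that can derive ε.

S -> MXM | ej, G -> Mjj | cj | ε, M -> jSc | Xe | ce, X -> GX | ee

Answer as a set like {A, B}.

{G}

Directly nullable (have an ε-rule): {G}.
Not nullable: M, S, X — each has a terminal in every rule's right-hand side or depends on a non-nullable symbol.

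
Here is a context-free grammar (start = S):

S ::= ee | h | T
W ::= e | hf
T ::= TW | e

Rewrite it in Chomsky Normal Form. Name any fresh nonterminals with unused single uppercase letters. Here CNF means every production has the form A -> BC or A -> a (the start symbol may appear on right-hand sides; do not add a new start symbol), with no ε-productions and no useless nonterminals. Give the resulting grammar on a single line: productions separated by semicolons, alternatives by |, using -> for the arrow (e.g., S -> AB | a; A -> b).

No ε-productions.
After unit-elimination: S -> e | h | TW | ee; T -> e | TW; W -> e | hf.
TERM: introduce A -> e, C -> f, B -> h and substitute in every rule of length ≥2.

S -> e | h | AA | TW; A -> e; B -> h; C -> f; T -> e | TW; W -> e | BC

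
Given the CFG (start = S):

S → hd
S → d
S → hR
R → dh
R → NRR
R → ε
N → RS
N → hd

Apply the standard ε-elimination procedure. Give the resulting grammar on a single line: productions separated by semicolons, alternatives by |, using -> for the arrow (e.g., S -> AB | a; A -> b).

Nullable set: {R}.
S -> hR: R nullable, giving h | hR.
N -> RS: R nullable, giving RS | S.
Drop R -> ε.
R -> NRR: R, R nullable, giving N | NR | NRR.
Unchanged (no nullable symbols): S -> d; S -> hd; N -> hd; R -> dh.

S -> d | h | hR | hd; N -> S | RS | hd; R -> N | NR | dh | NRR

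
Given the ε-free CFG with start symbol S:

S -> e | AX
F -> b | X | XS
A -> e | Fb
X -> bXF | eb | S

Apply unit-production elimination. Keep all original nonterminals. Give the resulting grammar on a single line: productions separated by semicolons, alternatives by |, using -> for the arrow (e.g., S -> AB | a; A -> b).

S -> e | AX; A -> e | Fb; F -> b | e | AX | XS | eb | bXF; X -> e | AX | eb | bXF

Unit productions: F->X, X->S.
Unit pairs (A ⇒* B via units): (F,S), (F,X), (X,S).
S: inherits non-unit rules of {S} → AX | e.
A: inherits non-unit rules of {A} → Fb | e.
F: inherits non-unit rules of {F, S, X} → AX | XS | b | bXF | e | eb.
X: inherits non-unit rules of {S, X} → AX | bXF | e | eb.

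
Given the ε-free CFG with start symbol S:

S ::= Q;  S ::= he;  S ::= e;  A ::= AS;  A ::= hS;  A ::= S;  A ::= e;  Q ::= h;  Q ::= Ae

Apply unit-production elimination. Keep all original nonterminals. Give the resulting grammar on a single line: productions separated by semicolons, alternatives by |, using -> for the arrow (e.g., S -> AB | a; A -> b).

S -> e | h | Ae | he; A -> e | h | AS | Ae | hS | he; Q -> h | Ae

Unit productions: A->S, S->Q.
Unit pairs (A ⇒* B via units): (A,Q), (A,S), (S,Q).
S: inherits non-unit rules of {Q, S} → Ae | e | h | he.
A: inherits non-unit rules of {A, Q, S} → AS | Ae | e | h | hS | he.
Q: inherits non-unit rules of {Q} → Ae | h.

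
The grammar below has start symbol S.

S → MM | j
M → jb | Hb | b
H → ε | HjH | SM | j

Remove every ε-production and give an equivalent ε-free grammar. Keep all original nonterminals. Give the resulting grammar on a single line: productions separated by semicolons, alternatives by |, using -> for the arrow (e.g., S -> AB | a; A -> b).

S -> j | MM; H -> j | Hj | SM | jH | HjH; M -> b | Hb | jb

Nullable set: {H}.
Drop H -> ε.
H -> HjH: H, H nullable, giving Hj | HjH | j | jH.
M -> Hb: H nullable, giving Hb | b.
Unchanged (no nullable symbols): S -> MM; S -> j; H -> SM; H -> j; M -> b; M -> jb.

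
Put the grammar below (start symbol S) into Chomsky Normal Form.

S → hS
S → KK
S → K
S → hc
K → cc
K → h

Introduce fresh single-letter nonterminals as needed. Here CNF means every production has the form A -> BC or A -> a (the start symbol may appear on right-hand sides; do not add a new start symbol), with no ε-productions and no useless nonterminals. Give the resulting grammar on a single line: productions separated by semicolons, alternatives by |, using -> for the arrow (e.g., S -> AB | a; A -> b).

No ε-productions.
After unit-elimination: S -> h | KK | cc | hS | hc; K -> h | cc.
TERM: introduce A -> c, B -> h and substitute in every rule of length ≥2.

S -> h | AA | BA | BS | KK; A -> c; B -> h; K -> h | AA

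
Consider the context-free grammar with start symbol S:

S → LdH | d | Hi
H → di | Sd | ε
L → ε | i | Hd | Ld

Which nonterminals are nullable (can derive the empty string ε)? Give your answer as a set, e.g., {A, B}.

Directly nullable (have an ε-rule): {H, L}.
Not nullable: S — each has a terminal in every rule's right-hand side or depends on a non-nullable symbol.

{H, L}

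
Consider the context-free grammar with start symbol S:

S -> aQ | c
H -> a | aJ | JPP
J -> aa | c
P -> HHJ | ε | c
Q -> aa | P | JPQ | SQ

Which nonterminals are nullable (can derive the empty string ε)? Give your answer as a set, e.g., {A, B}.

{P, Q}

Directly nullable (have an ε-rule): {P}.
Q is nullable via Q -> P (every symbol on the right is already known nullable).
Not nullable: H, J, S — each has a terminal in every rule's right-hand side or depends on a non-nullable symbol.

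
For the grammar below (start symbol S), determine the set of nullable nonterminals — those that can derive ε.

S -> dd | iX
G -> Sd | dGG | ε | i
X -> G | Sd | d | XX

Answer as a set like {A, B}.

{G, X}

Directly nullable (have an ε-rule): {G}.
X is nullable via X -> G (every symbol on the right is already known nullable).
Not nullable: S — each has a terminal in every rule's right-hand side or depends on a non-nullable symbol.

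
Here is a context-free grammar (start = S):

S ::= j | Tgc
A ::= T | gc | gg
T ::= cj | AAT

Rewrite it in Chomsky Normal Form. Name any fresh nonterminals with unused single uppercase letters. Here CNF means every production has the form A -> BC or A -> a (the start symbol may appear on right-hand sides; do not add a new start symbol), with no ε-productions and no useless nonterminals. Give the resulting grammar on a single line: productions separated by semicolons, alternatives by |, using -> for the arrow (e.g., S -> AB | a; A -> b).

No ε-productions.
After unit-elimination: S -> j | Tgc; A -> cj | gc | gg | AAT; T -> cj | AAT.
TERM: introduce B -> c, D -> g, C -> j and substitute in every rule of length ≥2.
BIN: A -> AAT becomes A -> AE, E -> AT; S -> TDB becomes S -> TF, F -> DB; T -> AAT becomes T -> AG, G -> AT.

S -> j | TF; A -> AE | BC | DB | DD; B -> c; C -> j; D -> g; E -> AT; F -> DB; G -> AT; T -> AG | BC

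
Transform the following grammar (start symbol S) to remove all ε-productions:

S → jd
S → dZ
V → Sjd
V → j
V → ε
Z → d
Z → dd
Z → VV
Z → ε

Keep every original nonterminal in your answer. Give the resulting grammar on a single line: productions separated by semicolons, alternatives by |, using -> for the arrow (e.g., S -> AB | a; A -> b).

S -> d | dZ | jd; V -> j | Sjd; Z -> V | d | VV | dd

Nullable set: {V, Z}.
S -> dZ: Z nullable, giving d | dZ.
Drop V -> ε.
Drop Z -> ε.
Z -> VV: V, V nullable, giving V | VV.
Unchanged (no nullable symbols): S -> jd; V -> Sjd; V -> j; Z -> d; Z -> dd.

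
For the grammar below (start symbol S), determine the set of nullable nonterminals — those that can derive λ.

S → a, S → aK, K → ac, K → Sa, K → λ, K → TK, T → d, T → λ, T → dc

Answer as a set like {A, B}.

Directly nullable (have an ε-rule): {K, T}.
Not nullable: S — each has a terminal in every rule's right-hand side or depends on a non-nullable symbol.

{K, T}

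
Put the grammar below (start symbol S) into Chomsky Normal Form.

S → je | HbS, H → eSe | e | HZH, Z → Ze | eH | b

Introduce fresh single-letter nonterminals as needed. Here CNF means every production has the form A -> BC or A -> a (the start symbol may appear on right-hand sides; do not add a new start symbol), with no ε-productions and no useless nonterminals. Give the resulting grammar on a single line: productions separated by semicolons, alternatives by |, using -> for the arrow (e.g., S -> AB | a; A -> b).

S -> CA | HF; A -> e; B -> b; C -> j; D -> SA; E -> ZH; F -> BS; H -> e | AD | HE; Z -> b | AH | ZA

No ε-productions.
No unit productions to eliminate.
TERM: introduce B -> b, A -> e, C -> j and substitute in every rule of length ≥2.
BIN: H -> ASA becomes H -> AD, D -> SA; H -> HZH becomes H -> HE, E -> ZH; S -> HBS becomes S -> HF, F -> BS.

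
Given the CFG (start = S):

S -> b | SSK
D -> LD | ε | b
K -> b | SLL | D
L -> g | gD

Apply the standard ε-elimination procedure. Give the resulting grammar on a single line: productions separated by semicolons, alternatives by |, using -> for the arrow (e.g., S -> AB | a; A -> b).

Nullable set: {D, K}.
S -> SSK: K nullable, giving SS | SSK.
Drop D -> ε.
D -> LD: D nullable, giving L | LD.
K -> D: D nullable, giving D.
L -> gD: D nullable, giving g | gD.
Unchanged (no nullable symbols): S -> b; D -> b; K -> SLL; K -> b; L -> g.

S -> b | SS | SSK; D -> L | b | LD; K -> D | b | SLL; L -> g | gD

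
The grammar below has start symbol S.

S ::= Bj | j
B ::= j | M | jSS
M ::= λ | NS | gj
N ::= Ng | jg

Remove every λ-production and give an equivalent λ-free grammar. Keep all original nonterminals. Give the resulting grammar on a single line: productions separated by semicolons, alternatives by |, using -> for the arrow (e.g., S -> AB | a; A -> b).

Nullable set: {B, M}.
S -> Bj: B nullable, giving Bj | j.
B -> M: M nullable, giving M.
Drop M -> λ.
Unchanged (no nullable symbols): S -> j; B -> j; B -> jSS; M -> NS; M -> gj; N -> Ng; N -> jg.

S -> j | Bj; B -> M | j | jSS; M -> NS | gj; N -> Ng | jg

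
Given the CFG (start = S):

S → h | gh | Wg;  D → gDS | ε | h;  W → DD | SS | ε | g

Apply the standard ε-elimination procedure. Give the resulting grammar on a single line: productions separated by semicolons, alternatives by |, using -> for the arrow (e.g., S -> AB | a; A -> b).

Nullable set: {D, W}.
S -> Wg: W nullable, giving Wg | g.
Drop D -> ε.
D -> gDS: D nullable, giving gDS | gS.
Drop W -> ε.
W -> DD: D, D nullable, giving D | DD.
Unchanged (no nullable symbols): S -> gh; S -> h; D -> h; W -> SS; W -> g.

S -> g | h | Wg | gh; D -> h | gS | gDS; W -> D | g | DD | SS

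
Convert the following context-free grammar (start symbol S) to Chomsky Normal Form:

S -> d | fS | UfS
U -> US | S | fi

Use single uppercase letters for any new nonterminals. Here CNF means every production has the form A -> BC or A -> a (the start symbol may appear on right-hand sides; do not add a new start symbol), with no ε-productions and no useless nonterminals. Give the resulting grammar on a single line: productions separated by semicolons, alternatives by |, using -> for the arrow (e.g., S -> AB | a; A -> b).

S -> d | AS | UC; A -> f; B -> i; C -> AS; D -> AS; U -> d | AB | AS | UD | US

No ε-productions.
After unit-elimination: S -> d | fS | UfS; U -> d | US | fS | fi | UfS.
TERM: introduce A -> f, B -> i and substitute in every rule of length ≥2.
BIN: S -> UAS becomes S -> UC, C -> AS; U -> UAS becomes U -> UD, D -> AS.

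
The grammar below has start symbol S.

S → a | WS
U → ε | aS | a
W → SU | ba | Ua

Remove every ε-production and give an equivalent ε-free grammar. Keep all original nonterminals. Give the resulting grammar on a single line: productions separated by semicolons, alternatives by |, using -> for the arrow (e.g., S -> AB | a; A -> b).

Nullable set: {U}.
Drop U -> ε.
W -> SU: U nullable, giving S | SU.
W -> Ua: U nullable, giving Ua | a.
Unchanged (no nullable symbols): S -> WS; S -> a; U -> a; U -> aS; W -> ba.

S -> a | WS; U -> a | aS; W -> S | a | SU | Ua | ba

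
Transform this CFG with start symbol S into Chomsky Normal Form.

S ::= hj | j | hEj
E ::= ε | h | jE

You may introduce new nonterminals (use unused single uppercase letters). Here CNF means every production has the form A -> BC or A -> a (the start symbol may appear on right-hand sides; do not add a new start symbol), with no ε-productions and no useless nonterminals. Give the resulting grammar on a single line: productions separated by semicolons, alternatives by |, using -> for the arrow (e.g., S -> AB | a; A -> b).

S -> j | BA | BC; A -> j; B -> h; C -> EA; E -> h | j | AE

Nullable: {E}; after ε-elimination: S -> j | hj | hEj; E -> h | j | jE.
No unit productions to eliminate.
TERM: introduce B -> h, A -> j and substitute in every rule of length ≥2.
BIN: S -> BEA becomes S -> BC, C -> EA.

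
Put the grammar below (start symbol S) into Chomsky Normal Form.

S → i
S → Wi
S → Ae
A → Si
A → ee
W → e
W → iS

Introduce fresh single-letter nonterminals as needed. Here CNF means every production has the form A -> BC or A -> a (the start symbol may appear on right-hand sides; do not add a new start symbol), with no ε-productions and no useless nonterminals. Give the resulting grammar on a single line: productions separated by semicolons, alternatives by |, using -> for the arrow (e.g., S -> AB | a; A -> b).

No ε-productions.
No unit productions to eliminate.
TERM: introduce C -> e, B -> i and substitute in every rule of length ≥2.

S -> i | AC | WB; A -> CC | SB; B -> i; C -> e; W -> e | BS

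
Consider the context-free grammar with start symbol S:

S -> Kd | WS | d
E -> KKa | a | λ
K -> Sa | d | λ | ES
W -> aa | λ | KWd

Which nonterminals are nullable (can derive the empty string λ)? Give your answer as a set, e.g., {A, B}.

Directly nullable (have an ε-rule): {E, K, W}.
Not nullable: S — each has a terminal in every rule's right-hand side or depends on a non-nullable symbol.

{E, K, W}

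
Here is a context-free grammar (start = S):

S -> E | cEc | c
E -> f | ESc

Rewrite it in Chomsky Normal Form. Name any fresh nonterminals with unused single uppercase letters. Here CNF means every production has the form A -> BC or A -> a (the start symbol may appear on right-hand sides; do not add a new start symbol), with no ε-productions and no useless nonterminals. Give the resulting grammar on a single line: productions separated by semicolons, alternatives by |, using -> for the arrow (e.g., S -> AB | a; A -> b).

S -> c | f | AC | ED; A -> c; B -> SA; C -> EA; D -> SA; E -> f | EB

No ε-productions.
After unit-elimination: S -> c | f | ESc | cEc; E -> f | ESc.
TERM: introduce A -> c and substitute in every rule of length ≥2.
BIN: E -> ESA becomes E -> EB, B -> SA; S -> AEA becomes S -> AC, C -> EA; S -> ESA becomes S -> ED, D -> SA.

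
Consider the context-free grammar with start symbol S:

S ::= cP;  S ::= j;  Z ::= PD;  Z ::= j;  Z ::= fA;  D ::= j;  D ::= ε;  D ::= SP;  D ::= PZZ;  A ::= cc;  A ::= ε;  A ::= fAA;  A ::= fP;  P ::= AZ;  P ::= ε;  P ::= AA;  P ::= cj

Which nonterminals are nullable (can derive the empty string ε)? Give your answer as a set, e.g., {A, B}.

{A, D, P, Z}

Directly nullable (have an ε-rule): {A, D, P}.
Z is nullable via Z -> PD (every symbol on the right is already known nullable).
Not nullable: S — each has a terminal in every rule's right-hand side or depends on a non-nullable symbol.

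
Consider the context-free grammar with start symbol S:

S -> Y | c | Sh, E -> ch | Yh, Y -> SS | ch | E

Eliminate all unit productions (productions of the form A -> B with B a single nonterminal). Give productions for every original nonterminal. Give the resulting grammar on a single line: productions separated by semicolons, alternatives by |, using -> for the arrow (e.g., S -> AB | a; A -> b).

Unit productions: S->Y, Y->E.
Unit pairs (A ⇒* B via units): (S,E), (S,Y), (Y,E).
S: inherits non-unit rules of {E, S, Y} → SS | Sh | Yh | c | ch.
E: inherits non-unit rules of {E} → Yh | ch.
Y: inherits non-unit rules of {E, Y} → SS | Yh | ch.

S -> c | SS | Sh | Yh | ch; E -> Yh | ch; Y -> SS | Yh | ch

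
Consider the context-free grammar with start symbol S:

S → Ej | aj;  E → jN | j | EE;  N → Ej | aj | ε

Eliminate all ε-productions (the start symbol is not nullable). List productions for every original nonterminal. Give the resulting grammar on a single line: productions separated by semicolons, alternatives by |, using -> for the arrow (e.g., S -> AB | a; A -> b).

S -> Ej | aj; E -> j | EE | jN; N -> Ej | aj

Nullable set: {N}.
E -> jN: N nullable, giving j | jN.
Drop N -> ε.
Unchanged (no nullable symbols): S -> Ej; S -> aj; E -> EE; E -> j; N -> Ej; N -> aj.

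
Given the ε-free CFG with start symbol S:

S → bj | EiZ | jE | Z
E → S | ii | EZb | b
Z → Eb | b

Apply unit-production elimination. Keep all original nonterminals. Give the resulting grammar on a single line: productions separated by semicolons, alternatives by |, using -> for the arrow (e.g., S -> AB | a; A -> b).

S -> b | Eb | bj | jE | EiZ; E -> b | Eb | bj | ii | jE | EZb | EiZ; Z -> b | Eb

Unit productions: E->S, S->Z.
Unit pairs (A ⇒* B via units): (E,S), (E,Z), (S,Z).
S: inherits non-unit rules of {S, Z} → Eb | EiZ | b | bj | jE.
E: inherits non-unit rules of {E, S, Z} → EZb | Eb | EiZ | b | bj | ii | jE.
Z: inherits non-unit rules of {Z} → Eb | b.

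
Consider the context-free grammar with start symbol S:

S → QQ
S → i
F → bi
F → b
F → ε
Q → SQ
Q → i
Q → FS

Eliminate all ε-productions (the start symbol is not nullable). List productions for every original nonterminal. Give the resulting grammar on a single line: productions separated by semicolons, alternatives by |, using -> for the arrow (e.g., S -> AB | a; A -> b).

Nullable set: {F}.
Drop F -> ε.
Q -> FS: F nullable, giving FS | S.
Unchanged (no nullable symbols): S -> QQ; S -> i; F -> b; F -> bi; Q -> SQ; Q -> i.

S -> i | QQ; F -> b | bi; Q -> S | i | FS | SQ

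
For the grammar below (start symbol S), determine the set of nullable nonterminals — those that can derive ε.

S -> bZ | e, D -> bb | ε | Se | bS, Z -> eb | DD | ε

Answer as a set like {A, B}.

{D, Z}

Directly nullable (have an ε-rule): {D, Z}.
Not nullable: S — each has a terminal in every rule's right-hand side or depends on a non-nullable symbol.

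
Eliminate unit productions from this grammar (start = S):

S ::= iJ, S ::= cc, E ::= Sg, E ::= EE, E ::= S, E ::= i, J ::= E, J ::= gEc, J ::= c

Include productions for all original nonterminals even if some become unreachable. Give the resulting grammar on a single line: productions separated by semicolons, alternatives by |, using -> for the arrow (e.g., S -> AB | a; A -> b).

Unit productions: E->S, J->E.
Unit pairs (A ⇒* B via units): (E,S), (J,E), (J,S).
S: inherits non-unit rules of {S} → cc | iJ.
E: inherits non-unit rules of {E, S} → EE | Sg | cc | i | iJ.
J: inherits non-unit rules of {E, J, S} → EE | Sg | c | cc | gEc | i | iJ.

S -> cc | iJ; E -> i | EE | Sg | cc | iJ; J -> c | i | EE | Sg | cc | iJ | gEc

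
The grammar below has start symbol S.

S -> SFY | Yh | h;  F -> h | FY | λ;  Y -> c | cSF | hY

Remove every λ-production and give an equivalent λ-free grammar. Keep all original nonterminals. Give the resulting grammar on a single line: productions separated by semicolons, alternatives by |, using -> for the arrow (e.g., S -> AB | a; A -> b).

S -> h | SY | Yh | SFY; F -> Y | h | FY; Y -> c | cS | hY | cSF

Nullable set: {F}.
S -> SFY: F nullable, giving SFY | SY.
Drop F -> λ.
F -> FY: F nullable, giving FY | Y.
Y -> cSF: F nullable, giving cS | cSF.
Unchanged (no nullable symbols): S -> Yh; S -> h; F -> h; Y -> c; Y -> hY.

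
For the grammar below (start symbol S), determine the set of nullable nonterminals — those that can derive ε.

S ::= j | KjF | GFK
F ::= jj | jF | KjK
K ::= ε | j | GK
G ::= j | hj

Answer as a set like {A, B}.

Directly nullable (have an ε-rule): {K}.
Not nullable: F, G, S — each has a terminal in every rule's right-hand side or depends on a non-nullable symbol.

{K}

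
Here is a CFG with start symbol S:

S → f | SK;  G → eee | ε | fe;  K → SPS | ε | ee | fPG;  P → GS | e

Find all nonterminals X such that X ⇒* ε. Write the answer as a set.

{G, K}

Directly nullable (have an ε-rule): {G, K}.
Not nullable: P, S — each has a terminal in every rule's right-hand side or depends on a non-nullable symbol.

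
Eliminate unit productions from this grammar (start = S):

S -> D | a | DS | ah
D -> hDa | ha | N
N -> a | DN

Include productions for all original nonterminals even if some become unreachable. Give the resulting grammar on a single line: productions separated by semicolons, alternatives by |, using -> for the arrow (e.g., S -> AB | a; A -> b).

Unit productions: D->N, S->D.
Unit pairs (A ⇒* B via units): (D,N), (S,D), (S,N).
S: inherits non-unit rules of {D, N, S} → DN | DS | a | ah | hDa | ha.
D: inherits non-unit rules of {D, N} → DN | a | hDa | ha.
N: inherits non-unit rules of {N} → DN | a.

S -> a | DN | DS | ah | ha | hDa; D -> a | DN | ha | hDa; N -> a | DN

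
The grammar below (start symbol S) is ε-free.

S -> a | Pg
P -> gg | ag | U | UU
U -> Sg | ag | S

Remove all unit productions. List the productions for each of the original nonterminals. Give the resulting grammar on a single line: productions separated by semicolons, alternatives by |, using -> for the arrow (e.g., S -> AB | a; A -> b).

Unit productions: P->U, U->S.
Unit pairs (A ⇒* B via units): (P,S), (P,U), (U,S).
S: inherits non-unit rules of {S} → Pg | a.
P: inherits non-unit rules of {P, S, U} → Pg | Sg | UU | a | ag | gg.
U: inherits non-unit rules of {S, U} → Pg | Sg | a | ag.

S -> a | Pg; P -> a | Pg | Sg | UU | ag | gg; U -> a | Pg | Sg | ag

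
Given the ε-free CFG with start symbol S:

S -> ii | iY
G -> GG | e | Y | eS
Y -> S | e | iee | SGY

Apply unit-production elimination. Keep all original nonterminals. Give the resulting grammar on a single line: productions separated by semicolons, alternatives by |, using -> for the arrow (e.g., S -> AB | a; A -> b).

S -> iY | ii; G -> e | GG | eS | iY | ii | SGY | iee; Y -> e | iY | ii | SGY | iee

Unit productions: G->Y, Y->S.
Unit pairs (A ⇒* B via units): (G,S), (G,Y), (Y,S).
S: inherits non-unit rules of {S} → iY | ii.
G: inherits non-unit rules of {G, S, Y} → GG | SGY | e | eS | iY | iee | ii.
Y: inherits non-unit rules of {S, Y} → SGY | e | iY | iee | ii.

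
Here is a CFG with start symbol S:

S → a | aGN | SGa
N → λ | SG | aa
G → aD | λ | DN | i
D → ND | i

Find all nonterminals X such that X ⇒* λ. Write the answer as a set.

Directly nullable (have an ε-rule): {G, N}.
Not nullable: D, S — each has a terminal in every rule's right-hand side or depends on a non-nullable symbol.

{G, N}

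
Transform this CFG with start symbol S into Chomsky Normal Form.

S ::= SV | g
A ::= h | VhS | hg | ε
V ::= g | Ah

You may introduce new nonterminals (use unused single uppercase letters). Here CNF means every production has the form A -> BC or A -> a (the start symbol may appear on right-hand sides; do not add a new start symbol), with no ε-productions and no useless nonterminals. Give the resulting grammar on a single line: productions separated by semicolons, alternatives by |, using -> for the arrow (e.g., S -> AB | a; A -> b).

S -> g | SV; A -> h | BC | VD; B -> h; C -> g; D -> BS; V -> g | h | AB

Nullable: {A}; after ε-elimination: S -> g | SV; A -> h | hg | VhS; V -> g | h | Ah.
No unit productions to eliminate.
TERM: introduce C -> g, B -> h and substitute in every rule of length ≥2.
BIN: A -> VBS becomes A -> VD, D -> BS.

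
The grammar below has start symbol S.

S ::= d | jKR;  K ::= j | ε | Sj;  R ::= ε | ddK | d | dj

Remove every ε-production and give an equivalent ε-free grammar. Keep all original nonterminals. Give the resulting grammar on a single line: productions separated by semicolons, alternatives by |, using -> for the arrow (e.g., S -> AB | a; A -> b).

Nullable set: {K, R}.
S -> jKR: K, R nullable, giving j | jK | jKR | jR.
Drop K -> ε.
Drop R -> ε.
R -> ddK: K nullable, giving dd | ddK.
Unchanged (no nullable symbols): S -> d; K -> Sj; K -> j; R -> d; R -> dj.

S -> d | j | jK | jR | jKR; K -> j | Sj; R -> d | dd | dj | ddK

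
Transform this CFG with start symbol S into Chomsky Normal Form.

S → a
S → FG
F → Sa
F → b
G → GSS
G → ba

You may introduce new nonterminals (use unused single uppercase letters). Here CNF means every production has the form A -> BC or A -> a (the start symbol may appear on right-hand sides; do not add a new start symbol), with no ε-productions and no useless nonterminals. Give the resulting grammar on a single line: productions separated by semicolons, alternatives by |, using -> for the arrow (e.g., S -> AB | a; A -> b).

S -> a | FG; A -> a; B -> b; C -> SS; F -> b | SA; G -> BA | GC

No ε-productions.
No unit productions to eliminate.
TERM: introduce A -> a, B -> b and substitute in every rule of length ≥2.
BIN: G -> GSS becomes G -> GC, C -> SS.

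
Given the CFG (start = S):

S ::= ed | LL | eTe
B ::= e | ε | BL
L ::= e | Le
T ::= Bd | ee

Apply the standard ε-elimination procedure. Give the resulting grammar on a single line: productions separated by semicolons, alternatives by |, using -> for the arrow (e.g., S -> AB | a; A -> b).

Nullable set: {B}.
Drop B -> ε.
B -> BL: B nullable, giving BL | L.
T -> Bd: B nullable, giving Bd | d.
Unchanged (no nullable symbols): S -> LL; S -> eTe; S -> ed; B -> e; L -> Le; L -> e; T -> ee.

S -> LL | ed | eTe; B -> L | e | BL; L -> e | Le; T -> d | Bd | ee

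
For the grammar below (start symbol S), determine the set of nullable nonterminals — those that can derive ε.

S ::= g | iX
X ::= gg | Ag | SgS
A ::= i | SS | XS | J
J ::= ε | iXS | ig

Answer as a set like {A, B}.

Directly nullable (have an ε-rule): {J}.
A is nullable via A -> J (every symbol on the right is already known nullable).
Not nullable: S, X — each has a terminal in every rule's right-hand side or depends on a non-nullable symbol.

{A, J}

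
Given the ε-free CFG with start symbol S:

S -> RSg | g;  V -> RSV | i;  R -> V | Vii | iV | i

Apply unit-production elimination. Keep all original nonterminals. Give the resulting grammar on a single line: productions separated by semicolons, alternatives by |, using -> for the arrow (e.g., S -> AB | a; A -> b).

Unit productions: R->V.
Unit pairs (A ⇒* B via units): (R,V).
S: inherits non-unit rules of {S} → RSg | g.
R: inherits non-unit rules of {R, V} → RSV | Vii | i | iV.
V: inherits non-unit rules of {V} → RSV | i.

S -> g | RSg; R -> i | iV | RSV | Vii; V -> i | RSV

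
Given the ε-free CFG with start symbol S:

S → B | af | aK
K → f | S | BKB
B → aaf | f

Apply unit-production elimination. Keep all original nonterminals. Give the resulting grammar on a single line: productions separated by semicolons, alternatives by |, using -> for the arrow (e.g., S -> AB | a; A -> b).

Unit productions: K->S, S->B.
Unit pairs (A ⇒* B via units): (K,B), (K,S), (S,B).
S: inherits non-unit rules of {B, S} → aK | aaf | af | f.
B: inherits non-unit rules of {B} → aaf | f.
K: inherits non-unit rules of {B, K, S} → BKB | aK | aaf | af | f.

S -> f | aK | af | aaf; B -> f | aaf; K -> f | aK | af | BKB | aaf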